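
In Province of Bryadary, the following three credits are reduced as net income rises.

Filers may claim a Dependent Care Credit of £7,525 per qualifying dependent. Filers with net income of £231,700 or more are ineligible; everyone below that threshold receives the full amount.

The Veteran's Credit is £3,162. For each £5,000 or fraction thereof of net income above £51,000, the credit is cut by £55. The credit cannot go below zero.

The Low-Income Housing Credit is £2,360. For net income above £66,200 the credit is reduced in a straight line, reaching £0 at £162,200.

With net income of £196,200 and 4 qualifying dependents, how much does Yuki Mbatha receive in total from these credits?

Dependent Care Credit: base = 4 × £7,525 = £30,100. £196,200 is below the £231,700 cutoff, so the full £30,100 applies.
Veteran's Credit: income exceeds £51,000 by £145,200, which is 30 full-or-partial £5,000 increments; reduction = 30 × £55 = £1,650, leaving £1,512.
Low-Income Housing Credit: £196,200 is at or above £162,200, so the credit is £0.
Total: £30,100 + £1,512 + £0 = £31,612.

£31,612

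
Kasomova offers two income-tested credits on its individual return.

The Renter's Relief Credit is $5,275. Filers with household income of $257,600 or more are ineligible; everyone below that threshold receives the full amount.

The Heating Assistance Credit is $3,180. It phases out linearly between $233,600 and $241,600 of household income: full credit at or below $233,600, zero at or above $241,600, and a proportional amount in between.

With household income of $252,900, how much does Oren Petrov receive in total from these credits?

$5,275

Renter's Relief Credit: $252,900 is below the $257,600 cutoff, so the full $5,275 applies.
Heating Assistance Credit: $252,900 is at or above $241,600, so the credit is $0.
Total: $5,275 + $0 = $5,275.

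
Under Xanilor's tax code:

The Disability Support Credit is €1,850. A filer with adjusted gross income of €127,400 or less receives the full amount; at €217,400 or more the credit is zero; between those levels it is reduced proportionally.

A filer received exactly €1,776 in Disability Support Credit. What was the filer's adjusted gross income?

€131,000

€1,776 is 1,776/1,850 of the full €1,850, so 74/1,850 of the €90,000 range has been used: income = €127,400 + €90,000 × 74/1,850 = €131,000.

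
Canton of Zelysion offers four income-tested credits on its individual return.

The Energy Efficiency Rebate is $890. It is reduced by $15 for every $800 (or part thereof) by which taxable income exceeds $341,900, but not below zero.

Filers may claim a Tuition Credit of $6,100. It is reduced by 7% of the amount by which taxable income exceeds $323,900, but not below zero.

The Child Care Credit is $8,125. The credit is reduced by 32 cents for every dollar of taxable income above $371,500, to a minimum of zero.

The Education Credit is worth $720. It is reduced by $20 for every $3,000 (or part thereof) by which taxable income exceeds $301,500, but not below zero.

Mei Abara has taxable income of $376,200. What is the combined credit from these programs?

$9,525

Energy Efficiency Rebate: income exceeds $341,900 by $34,300, which is 43 full-or-partial $800 increments; reduction = 43 × $15 = $645, leaving $245.
Tuition Credit: 7% of the $52,300 excess over $323,900 is $3,661; credit = $6,100 − $3,661 = $2,439.
Child Care Credit: 32% of the $4,700 excess over $371,500 is $1,504; credit = $8,125 − $1,504 = $6,621.
Education Credit: income exceeds $301,500 by $74,700, which is 25 full-or-partial $3,000 increments; reduction = 25 × $20 = $500, leaving $220.
Total: $245 + $2,439 + $6,621 + $220 = $9,525.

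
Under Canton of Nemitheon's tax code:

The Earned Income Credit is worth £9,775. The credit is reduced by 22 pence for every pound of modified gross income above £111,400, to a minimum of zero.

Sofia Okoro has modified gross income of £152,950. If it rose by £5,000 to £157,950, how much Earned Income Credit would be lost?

£634

At £152,950 — 22% of the £41,550 excess over £111,400 is £9,141; credit = £9,775 − £9,141 = £634.
At £157,950 — 22% of the £46,550 excess over £111,400 is £10,241 ≥ base, so the credit is £0.
Lost: £634 − £0 = £634.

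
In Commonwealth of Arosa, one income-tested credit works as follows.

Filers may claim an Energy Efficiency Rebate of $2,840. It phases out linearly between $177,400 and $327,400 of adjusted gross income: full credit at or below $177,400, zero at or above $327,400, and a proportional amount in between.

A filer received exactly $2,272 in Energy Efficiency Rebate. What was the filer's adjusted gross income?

$207,400

$2,272 is 2,272/2,840 of the full $2,840, so 568/2,840 of the $150,000 range has been used: income = $177,400 + $150,000 × 568/2,840 = $207,400.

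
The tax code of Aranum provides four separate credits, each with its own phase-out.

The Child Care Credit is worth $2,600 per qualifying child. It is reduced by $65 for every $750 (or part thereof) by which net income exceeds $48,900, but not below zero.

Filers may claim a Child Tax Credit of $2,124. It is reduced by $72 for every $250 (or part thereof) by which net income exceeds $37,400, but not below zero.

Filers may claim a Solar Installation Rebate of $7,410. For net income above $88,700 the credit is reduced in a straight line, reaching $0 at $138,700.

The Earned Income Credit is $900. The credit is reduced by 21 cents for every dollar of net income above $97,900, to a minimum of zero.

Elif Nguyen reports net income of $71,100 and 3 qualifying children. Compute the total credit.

Child Care Credit: base = 3 × $2,600 = $7,800. income exceeds $48,900 by $22,200, which is 30 full-or-partial $750 increments; reduction = 30 × $65 = $1,950, leaving $5,850.
Child Tax Credit: income exceeds $37,400 by $33,700 → 135 increments × $72 = $9,720 ≥ base, so the credit is $0.
Solar Installation Rebate: $71,100 is at or below the $88,700 threshold, so the full $7,410 applies.
Earned Income Credit: $71,100 is at or below the $97,900 threshold, so the full $900 applies.
Total: $5,850 + $0 + $7,410 + $900 = $14,160.

$14,160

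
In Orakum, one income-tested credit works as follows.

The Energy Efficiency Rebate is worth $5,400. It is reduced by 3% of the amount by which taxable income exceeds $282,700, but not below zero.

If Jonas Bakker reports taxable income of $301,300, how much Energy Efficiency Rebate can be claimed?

Energy Efficiency Rebate: 3% of the $18,600 excess over $282,700 is $558; credit = $5,400 − $558 = $4,842.

$4,842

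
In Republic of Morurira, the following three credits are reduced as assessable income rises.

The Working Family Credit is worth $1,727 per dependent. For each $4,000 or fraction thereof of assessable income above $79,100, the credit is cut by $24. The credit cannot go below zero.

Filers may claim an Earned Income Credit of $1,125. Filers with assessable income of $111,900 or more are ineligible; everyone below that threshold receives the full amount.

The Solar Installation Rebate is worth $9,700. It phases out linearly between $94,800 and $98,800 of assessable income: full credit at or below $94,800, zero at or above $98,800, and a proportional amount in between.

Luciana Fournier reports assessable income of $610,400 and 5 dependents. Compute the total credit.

$5,443

Working Family Credit: base = 5 × $1,727 = $8,635. income exceeds $79,100 by $531,300, which is 133 full-or-partial $4,000 increments; reduction = 133 × $24 = $3,192, leaving $5,443.
Earned Income Credit: $610,400 meets or exceeds the $111,900 cutoff, so the credit is $0.
Solar Installation Rebate: $610,400 is at or above $98,800, so the credit is $0.
Total: $5,443 + $0 + $0 = $5,443.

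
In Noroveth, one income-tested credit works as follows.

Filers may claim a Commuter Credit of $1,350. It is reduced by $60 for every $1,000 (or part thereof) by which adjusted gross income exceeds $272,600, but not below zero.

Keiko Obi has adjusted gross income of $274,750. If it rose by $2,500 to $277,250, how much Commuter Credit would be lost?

At $274,750 — income exceeds $272,600 by $2,150, which is 3 full-or-partial $1,000 increments; reduction = 3 × $60 = $180, leaving $1,170.
At $277,250 — income exceeds $272,600 by $4,650, which is 5 full-or-partial $1,000 increments; reduction = 5 × $60 = $300, leaving $1,050.
Lost: $1,170 − $1,050 = $120.

$120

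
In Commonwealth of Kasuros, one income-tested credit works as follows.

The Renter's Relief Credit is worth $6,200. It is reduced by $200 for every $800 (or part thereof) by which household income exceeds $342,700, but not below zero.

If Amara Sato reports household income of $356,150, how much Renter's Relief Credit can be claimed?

$2,800

Renter's Relief Credit: income exceeds $342,700 by $13,450, which is 17 full-or-partial $800 increments; reduction = 17 × $200 = $3,400, leaving $2,800.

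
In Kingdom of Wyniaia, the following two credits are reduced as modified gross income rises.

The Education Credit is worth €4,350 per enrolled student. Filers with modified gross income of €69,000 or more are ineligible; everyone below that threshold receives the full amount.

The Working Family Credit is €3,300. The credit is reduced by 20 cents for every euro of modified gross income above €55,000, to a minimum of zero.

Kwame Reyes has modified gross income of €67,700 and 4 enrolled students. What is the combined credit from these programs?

€18,160

Education Credit: base = 4 × €4,350 = €17,400. €67,700 is below the €69,000 cutoff, so the full €17,400 applies.
Working Family Credit: 20% of the €12,700 excess over €55,000 is €2,540; credit = €3,300 − €2,540 = €760.
Total: €17,400 + €760 = €18,160.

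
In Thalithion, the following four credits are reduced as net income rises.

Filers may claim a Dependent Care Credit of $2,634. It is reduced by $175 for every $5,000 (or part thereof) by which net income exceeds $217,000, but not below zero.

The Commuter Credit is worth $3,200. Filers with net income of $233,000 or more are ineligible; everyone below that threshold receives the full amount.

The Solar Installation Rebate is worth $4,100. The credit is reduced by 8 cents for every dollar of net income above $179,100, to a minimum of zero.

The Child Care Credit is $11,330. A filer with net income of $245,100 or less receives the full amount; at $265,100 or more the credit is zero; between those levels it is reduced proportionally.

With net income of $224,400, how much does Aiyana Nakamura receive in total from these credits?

$17,290

Dependent Care Credit: income exceeds $217,000 by $7,400, which is 2 full-or-partial $5,000 increments; reduction = 2 × $175 = $350, leaving $2,284.
Commuter Credit: $224,400 is below the $233,000 cutoff, so the full $3,200 applies.
Solar Installation Rebate: 8% of the $45,300 excess over $179,100 is $3,624; credit = $4,100 − $3,624 = $476.
Child Care Credit: $224,400 is at or below the $245,100 threshold, so the full $11,330 applies.
Total: $2,284 + $3,200 + $476 + $11,330 = $17,290.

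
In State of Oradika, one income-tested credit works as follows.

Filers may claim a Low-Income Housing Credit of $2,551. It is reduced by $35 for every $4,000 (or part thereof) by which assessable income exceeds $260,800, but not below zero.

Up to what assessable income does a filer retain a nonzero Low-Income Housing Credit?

$548,800

After 72 increments the reduction is 72 × $35 = $2,520, leaving $31; one more increment wipes it out. Increment 72 ends at excess 72 × $4,000 = $288,000, so the highest qualifying income is $260,800 + $288,000 = $548,800.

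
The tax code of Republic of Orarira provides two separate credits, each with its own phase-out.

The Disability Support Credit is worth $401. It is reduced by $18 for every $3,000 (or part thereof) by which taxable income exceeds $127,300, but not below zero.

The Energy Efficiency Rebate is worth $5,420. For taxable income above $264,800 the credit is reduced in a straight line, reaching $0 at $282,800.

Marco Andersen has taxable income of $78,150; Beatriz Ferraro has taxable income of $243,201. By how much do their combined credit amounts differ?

Marco ($78,150): Disability Support Credit: $78,150 is at or below the $127,300 threshold, so the full $401 applies. Energy Efficiency Rebate: $78,150 is at or below the $264,800 threshold, so the full $5,420 applies. total $401 + $5,420 = $5,821
Beatriz ($243,201): Disability Support Credit: income exceeds $127,300 by $115,901 → 39 increments × $18 = $702 ≥ base, so the credit is $0. Energy Efficiency Rebate: $243,201 is at or below the $264,800 threshold, so the full $5,420 applies. total $0 + $5,420 = $5,420
Difference: |$5,821 − $5,420| = $401.

$401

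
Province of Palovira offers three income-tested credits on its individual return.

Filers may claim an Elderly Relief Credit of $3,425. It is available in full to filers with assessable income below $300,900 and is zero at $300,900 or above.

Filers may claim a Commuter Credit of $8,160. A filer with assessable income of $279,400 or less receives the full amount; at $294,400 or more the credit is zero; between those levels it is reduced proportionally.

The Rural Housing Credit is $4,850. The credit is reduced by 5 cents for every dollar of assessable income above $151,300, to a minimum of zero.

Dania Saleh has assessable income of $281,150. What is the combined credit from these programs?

Elderly Relief Credit: $281,150 is below the $300,900 cutoff, so the full $3,425 applies.
Commuter Credit: $281,150 is $1,750 into a $15,000 phase-out range, leaving 13,250/15,000 of the credit: $8,160 × 13,250/15,000 = $7,208.
Rural Housing Credit: 5% of the $129,850 excess over $151,300 is $6,492.50 ≥ base, so the credit is $0.
Total: $3,425 + $7,208 + $0 = $10,633.

$10,633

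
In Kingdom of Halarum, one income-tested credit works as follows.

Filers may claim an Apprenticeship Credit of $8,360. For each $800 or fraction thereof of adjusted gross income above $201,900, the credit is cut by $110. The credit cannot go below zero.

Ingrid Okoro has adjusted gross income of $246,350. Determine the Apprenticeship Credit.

$2,200

Apprenticeship Credit: income exceeds $201,900 by $44,450, which is 56 full-or-partial $800 increments; reduction = 56 × $110 = $6,160, leaving $2,200.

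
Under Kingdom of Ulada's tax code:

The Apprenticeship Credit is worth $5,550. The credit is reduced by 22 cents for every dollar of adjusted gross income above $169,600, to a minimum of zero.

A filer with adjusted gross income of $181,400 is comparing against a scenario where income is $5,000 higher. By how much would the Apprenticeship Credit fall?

$1,100

At $181,400 — 22% of the $11,800 excess over $169,600 is $2,596; credit = $5,550 − $2,596 = $2,954.
At $186,400 — 22% of the $16,800 excess over $169,600 is $3,696; credit = $5,550 − $3,696 = $1,854.
Lost: $2,954 − $1,854 = $1,100.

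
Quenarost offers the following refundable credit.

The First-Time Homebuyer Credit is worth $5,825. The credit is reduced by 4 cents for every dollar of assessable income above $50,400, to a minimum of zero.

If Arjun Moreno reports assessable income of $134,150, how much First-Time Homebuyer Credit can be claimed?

First-Time Homebuyer Credit: 4% of the $83,750 excess over $50,400 is $3,350; credit = $5,825 − $3,350 = $2,475.

$2,475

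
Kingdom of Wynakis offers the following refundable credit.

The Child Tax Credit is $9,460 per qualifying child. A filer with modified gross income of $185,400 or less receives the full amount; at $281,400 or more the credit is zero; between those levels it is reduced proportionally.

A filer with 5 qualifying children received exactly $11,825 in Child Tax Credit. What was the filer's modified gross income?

Full credit = 5 × $9,460 = $47,300.
$11,825 is 11,825/47,300 of the full $47,300, so 35,475/47,300 of the $96,000 range has been used: income = $185,400 + $96,000 × 35,475/47,300 = $257,400.

$257,400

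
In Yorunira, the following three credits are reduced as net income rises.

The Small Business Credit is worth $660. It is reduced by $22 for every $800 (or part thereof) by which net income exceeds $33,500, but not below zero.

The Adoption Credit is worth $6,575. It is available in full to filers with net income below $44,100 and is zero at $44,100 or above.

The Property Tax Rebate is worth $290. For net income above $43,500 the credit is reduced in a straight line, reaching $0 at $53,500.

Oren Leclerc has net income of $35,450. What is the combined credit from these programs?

Small Business Credit: income exceeds $33,500 by $1,950, which is 3 full-or-partial $800 increments; reduction = 3 × $22 = $66, leaving $594.
Adoption Credit: $35,450 is below the $44,100 cutoff, so the full $6,575 applies.
Property Tax Rebate: $35,450 is at or below the $43,500 threshold, so the full $290 applies.
Total: $594 + $6,575 + $290 = $7,459.

$7,459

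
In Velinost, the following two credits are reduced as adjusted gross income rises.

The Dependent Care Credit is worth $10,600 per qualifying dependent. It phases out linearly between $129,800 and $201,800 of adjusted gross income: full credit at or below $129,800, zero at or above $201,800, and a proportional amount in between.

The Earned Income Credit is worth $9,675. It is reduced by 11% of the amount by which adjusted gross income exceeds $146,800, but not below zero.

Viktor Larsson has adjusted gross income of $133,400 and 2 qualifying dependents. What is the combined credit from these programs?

Dependent Care Credit: base = 2 × $10,600 = $21,200. $133,400 is $3,600 into a $72,000 phase-out range, leaving 68,400/72,000 of the credit: $21,200 × 68,400/72,000 = $20,140.
Earned Income Credit: $133,400 is at or below the $146,800 threshold, so the full $9,675 applies.
Total: $20,140 + $9,675 = $29,815.

$29,815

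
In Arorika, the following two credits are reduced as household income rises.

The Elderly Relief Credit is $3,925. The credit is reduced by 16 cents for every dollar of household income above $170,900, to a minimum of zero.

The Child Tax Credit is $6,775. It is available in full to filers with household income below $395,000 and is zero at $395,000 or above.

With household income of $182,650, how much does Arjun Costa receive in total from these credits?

$8,820

Elderly Relief Credit: 16% of the $11,750 excess over $170,900 is $1,880; credit = $3,925 − $1,880 = $2,045.
Child Tax Credit: $182,650 is below the $395,000 cutoff, so the full $6,775 applies.
Total: $2,045 + $6,775 = $8,820.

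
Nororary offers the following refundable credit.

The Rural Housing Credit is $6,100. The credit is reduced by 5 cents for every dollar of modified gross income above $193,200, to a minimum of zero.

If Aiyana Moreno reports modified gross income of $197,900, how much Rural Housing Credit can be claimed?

Rural Housing Credit: 5% of the $4,700 excess over $193,200 is $235; credit = $6,100 − $235 = $5,865.

$5,865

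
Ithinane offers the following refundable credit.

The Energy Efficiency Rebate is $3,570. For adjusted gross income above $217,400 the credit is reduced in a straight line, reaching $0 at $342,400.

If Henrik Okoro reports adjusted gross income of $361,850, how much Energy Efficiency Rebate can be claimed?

Energy Efficiency Rebate: $361,850 is at or above $342,400, so the credit is $0.

$0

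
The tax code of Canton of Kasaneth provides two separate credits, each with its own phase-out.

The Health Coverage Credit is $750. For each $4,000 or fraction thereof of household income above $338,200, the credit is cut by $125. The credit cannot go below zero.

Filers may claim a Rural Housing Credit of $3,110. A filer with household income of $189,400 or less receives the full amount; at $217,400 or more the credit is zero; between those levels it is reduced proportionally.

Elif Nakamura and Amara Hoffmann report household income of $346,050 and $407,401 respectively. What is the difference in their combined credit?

$500

Elif ($346,050): Health Coverage Credit: income exceeds $338,200 by $7,850, which is 2 full-or-partial $4,000 increments; reduction = 2 × $125 = $250, leaving $500. Rural Housing Credit: $346,050 is at or above $217,400, so the credit is $0. total $500 + $0 = $500
Amara ($407,401): Health Coverage Credit: income exceeds $338,200 by $69,201 → 18 increments × $125 = $2,250 ≥ base, so the credit is $0. Rural Housing Credit: $407,401 is at or above $217,400, so the credit is $0. total $0 + $0 = $0
Difference: |$500 − $0| = $500.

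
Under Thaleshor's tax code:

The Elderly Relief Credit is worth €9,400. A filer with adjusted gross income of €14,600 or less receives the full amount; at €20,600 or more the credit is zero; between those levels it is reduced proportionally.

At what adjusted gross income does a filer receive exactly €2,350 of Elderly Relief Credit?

€2,350 is 2,350/9,400 of the full €9,400, so 7,050/9,400 of the €6,000 range has been used: income = €14,600 + €6,000 × 7,050/9,400 = €19,100.

€19,100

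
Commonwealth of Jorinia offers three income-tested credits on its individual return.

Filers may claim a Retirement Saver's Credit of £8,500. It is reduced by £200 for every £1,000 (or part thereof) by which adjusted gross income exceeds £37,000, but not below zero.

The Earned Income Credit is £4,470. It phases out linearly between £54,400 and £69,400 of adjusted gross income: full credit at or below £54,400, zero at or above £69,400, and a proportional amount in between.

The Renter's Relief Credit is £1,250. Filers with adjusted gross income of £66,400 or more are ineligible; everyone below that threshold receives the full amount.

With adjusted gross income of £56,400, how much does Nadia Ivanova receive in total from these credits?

£9,624

Retirement Saver's Credit: income exceeds £37,000 by £19,400, which is 20 full-or-partial £1,000 increments; reduction = 20 × £200 = £4,000, leaving £4,500.
Earned Income Credit: £56,400 is £2,000 into a £15,000 phase-out range, leaving 13,000/15,000 of the credit: £4,470 × 13,000/15,000 = £3,874.
Renter's Relief Credit: £56,400 is below the £66,400 cutoff, so the full £1,250 applies.
Total: £4,500 + £3,874 + £1,250 = £9,624.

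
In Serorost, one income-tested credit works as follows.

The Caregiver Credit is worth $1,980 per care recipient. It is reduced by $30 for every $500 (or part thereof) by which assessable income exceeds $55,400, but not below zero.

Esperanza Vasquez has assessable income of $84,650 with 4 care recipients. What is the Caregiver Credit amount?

Caregiver Credit: base = 4 × $1,980 = $7,920. income exceeds $55,400 by $29,250, which is 59 full-or-partial $500 increments; reduction = 59 × $30 = $1,770, leaving $6,150.

$6,150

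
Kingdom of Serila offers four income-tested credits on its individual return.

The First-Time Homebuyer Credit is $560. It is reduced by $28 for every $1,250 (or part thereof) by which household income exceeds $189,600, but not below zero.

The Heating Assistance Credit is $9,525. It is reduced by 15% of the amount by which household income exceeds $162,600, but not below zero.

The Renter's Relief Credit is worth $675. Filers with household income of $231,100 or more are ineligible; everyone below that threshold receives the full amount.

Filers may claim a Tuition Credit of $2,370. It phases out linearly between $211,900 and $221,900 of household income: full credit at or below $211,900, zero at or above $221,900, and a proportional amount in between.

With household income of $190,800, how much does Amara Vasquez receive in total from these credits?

First-Time Homebuyer Credit: income exceeds $189,600 by $1,200, which is 1 full-or-partial $1,250 increment; reduction = 1 × $28 = $28, leaving $532.
Heating Assistance Credit: 15% of the $28,200 excess over $162,600 is $4,230; credit = $9,525 − $4,230 = $5,295.
Renter's Relief Credit: $190,800 is below the $231,100 cutoff, so the full $675 applies.
Tuition Credit: $190,800 is at or below the $211,900 threshold, so the full $2,370 applies.
Total: $532 + $5,295 + $675 + $2,370 = $8,872.

$8,872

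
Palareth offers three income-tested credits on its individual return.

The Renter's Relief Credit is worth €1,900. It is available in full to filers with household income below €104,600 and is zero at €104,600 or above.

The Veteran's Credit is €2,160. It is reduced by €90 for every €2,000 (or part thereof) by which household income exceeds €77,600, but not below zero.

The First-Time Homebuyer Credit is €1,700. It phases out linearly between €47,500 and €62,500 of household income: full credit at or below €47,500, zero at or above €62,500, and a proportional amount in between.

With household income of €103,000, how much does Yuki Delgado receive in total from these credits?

Renter's Relief Credit: €103,000 is below the €104,600 cutoff, so the full €1,900 applies.
Veteran's Credit: income exceeds €77,600 by €25,400, which is 13 full-or-partial €2,000 increments; reduction = 13 × €90 = €1,170, leaving €990.
First-Time Homebuyer Credit: €103,000 is at or above €62,500, so the credit is €0.
Total: €1,900 + €990 + €0 = €2,890.

€2,890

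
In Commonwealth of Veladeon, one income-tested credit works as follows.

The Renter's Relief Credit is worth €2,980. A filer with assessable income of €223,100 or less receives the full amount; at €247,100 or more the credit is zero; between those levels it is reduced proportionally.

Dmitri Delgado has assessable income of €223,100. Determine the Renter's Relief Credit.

Renter's Relief Credit: €223,100 is at or below the €223,100 threshold, so the full €2,980 applies.

€2,980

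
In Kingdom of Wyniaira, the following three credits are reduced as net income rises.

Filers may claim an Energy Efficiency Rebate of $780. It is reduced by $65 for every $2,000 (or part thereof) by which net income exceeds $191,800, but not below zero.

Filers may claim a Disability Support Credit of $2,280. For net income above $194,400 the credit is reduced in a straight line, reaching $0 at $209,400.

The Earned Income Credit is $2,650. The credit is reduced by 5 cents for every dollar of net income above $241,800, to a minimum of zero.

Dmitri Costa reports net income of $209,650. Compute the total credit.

Energy Efficiency Rebate: income exceeds $191,800 by $17,850, which is 9 full-or-partial $2,000 increments; reduction = 9 × $65 = $585, leaving $195.
Disability Support Credit: $209,650 is at or above $209,400, so the credit is $0.
Earned Income Credit: $209,650 is at or below the $241,800 threshold, so the full $2,650 applies.
Total: $195 + $0 + $2,650 = $2,845.

$2,845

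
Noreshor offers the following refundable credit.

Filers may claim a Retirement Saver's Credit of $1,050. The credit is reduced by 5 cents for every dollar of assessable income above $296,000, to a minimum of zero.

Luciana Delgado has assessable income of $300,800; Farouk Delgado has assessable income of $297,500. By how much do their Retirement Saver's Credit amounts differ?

Luciana ($300,800): Retirement Saver's Credit: 5% of the $4,800 excess over $296,000 is $240; credit = $1,050 − $240 = $810.
Farouk ($297,500): Retirement Saver's Credit: 5% of the $1,500 excess over $296,000 is $75; credit = $1,050 − $75 = $975.
Difference: |$810 − $975| = $165.

$165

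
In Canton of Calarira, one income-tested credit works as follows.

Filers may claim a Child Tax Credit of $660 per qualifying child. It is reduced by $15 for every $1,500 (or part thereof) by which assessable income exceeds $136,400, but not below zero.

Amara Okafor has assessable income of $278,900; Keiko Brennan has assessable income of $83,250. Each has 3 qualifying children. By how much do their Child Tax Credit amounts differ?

Amara ($278,900): Child Tax Credit: base = 3 × $660 = $1,980. income exceeds $136,400 by $142,500, which is 95 full-or-partial $1,500 increments; reduction = 95 × $15 = $1,425, leaving $555.
Keiko ($83,250): Child Tax Credit: base = 3 × $660 = $1,980. $83,250 is at or below the $136,400 threshold, so the full $1,980 applies.
Difference: |$555 − $1,980| = $1,425.

$1,425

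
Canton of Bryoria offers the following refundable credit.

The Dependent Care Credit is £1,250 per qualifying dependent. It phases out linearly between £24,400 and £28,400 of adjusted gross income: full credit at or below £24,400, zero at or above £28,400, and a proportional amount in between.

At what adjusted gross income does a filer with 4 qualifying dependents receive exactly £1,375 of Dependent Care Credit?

Full credit = 4 × £1,250 = £5,000.
£1,375 is 1,375/5,000 of the full £5,000, so 3,625/5,000 of the £4,000 range has been used: income = £24,400 + £4,000 × 3,625/5,000 = £27,300.

£27,300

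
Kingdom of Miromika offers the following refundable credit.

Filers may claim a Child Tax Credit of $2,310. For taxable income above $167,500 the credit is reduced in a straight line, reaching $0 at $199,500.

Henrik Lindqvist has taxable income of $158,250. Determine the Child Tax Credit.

Child Tax Credit: $158,250 is at or below the $167,500 threshold, so the full $2,310 applies.

$2,310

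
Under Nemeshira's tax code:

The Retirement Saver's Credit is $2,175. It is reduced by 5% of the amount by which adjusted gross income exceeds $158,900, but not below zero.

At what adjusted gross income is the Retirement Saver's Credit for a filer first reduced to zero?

The credit falls by 5% of each dollar above $158,900, so it reaches zero when the excess is $2,175 / 5% = $43,500: income = $158,900 + $43,500 = $202,400.

$202,400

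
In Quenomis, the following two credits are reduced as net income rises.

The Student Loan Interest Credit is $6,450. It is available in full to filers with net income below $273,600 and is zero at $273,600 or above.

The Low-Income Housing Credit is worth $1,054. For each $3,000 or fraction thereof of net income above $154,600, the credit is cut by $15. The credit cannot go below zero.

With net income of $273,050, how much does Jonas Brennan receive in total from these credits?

Student Loan Interest Credit: $273,050 is below the $273,600 cutoff, so the full $6,450 applies.
Low-Income Housing Credit: income exceeds $154,600 by $118,450, which is 40 full-or-partial $3,000 increments; reduction = 40 × $15 = $600, leaving $454.
Total: $6,450 + $454 = $6,904.

$6,904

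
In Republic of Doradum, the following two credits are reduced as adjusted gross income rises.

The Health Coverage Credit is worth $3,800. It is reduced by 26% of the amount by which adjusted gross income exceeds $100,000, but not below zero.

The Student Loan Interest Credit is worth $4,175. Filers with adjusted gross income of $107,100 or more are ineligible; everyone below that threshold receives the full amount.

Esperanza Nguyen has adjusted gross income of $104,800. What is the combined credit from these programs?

Health Coverage Credit: 26% of the $4,800 excess over $100,000 is $1,248; credit = $3,800 − $1,248 = $2,552.
Student Loan Interest Credit: $104,800 is below the $107,100 cutoff, so the full $4,175 applies.
Total: $2,552 + $4,175 = $6,727.

$6,727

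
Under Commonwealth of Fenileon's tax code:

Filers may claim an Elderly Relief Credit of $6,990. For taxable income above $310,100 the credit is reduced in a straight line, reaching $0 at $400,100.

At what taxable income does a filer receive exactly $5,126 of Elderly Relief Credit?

$5,126 is 5,126/6,990 of the full $6,990, so 1,864/6,990 of the $90,000 range has been used: income = $310,100 + $90,000 × 1,864/6,990 = $334,100.

$334,100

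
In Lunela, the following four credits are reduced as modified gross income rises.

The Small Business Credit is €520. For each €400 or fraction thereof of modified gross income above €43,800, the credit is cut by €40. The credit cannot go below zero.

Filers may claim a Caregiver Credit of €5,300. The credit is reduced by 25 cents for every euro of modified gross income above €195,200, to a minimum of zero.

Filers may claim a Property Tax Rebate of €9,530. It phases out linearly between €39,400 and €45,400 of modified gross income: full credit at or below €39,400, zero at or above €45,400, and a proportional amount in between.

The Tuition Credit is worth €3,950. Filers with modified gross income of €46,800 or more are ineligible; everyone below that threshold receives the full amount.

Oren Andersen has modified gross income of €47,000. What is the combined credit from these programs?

€5,500

Small Business Credit: income exceeds €43,800 by €3,200, which is 8 full-or-partial €400 increments; reduction = 8 × €40 = €320, leaving €200.
Caregiver Credit: €47,000 is at or below the €195,200 threshold, so the full €5,300 applies.
Property Tax Rebate: €47,000 is at or above €45,400, so the credit is €0.
Tuition Credit: €47,000 meets or exceeds the €46,800 cutoff, so the credit is €0.
Total: €200 + €5,300 + €0 + €0 = €5,500.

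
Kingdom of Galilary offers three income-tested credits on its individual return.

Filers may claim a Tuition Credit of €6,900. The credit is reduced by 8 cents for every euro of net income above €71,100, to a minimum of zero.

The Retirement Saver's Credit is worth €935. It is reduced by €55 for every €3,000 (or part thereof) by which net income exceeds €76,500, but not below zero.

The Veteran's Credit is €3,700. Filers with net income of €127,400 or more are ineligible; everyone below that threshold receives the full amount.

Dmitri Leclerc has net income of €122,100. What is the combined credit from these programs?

Tuition Credit: 8% of the €51,000 excess over €71,100 is €4,080; credit = €6,900 − €4,080 = €2,820.
Retirement Saver's Credit: income exceeds €76,500 by €45,600, which is 16 full-or-partial €3,000 increments; reduction = 16 × €55 = €880, leaving €55.
Veteran's Credit: €122,100 is below the €127,400 cutoff, so the full €3,700 applies.
Total: €2,820 + €55 + €3,700 = €6,575.

€6,575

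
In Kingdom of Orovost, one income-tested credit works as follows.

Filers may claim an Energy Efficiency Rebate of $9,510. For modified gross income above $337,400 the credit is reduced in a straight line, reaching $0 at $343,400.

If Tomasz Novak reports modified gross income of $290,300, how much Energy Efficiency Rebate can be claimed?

Energy Efficiency Rebate: $290,300 is at or below the $337,400 threshold, so the full $9,510 applies.

$9,510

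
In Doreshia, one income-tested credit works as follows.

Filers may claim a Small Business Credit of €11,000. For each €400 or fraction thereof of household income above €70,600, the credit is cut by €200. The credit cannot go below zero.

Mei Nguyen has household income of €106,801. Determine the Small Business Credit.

Small Business Credit: income exceeds €70,600 by €36,201 → 91 increments × €200 = €18,200 ≥ base, so the credit is €0.

€0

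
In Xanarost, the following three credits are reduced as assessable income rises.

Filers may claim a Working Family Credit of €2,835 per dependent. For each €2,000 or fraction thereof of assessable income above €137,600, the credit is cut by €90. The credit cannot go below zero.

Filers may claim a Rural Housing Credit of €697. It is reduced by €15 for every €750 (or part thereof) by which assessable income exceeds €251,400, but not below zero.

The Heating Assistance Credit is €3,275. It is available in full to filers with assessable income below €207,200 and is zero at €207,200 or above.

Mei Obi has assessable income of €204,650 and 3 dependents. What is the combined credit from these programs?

€9,417

Working Family Credit: base = 3 × €2,835 = €8,505. income exceeds €137,600 by €67,050, which is 34 full-or-partial €2,000 increments; reduction = 34 × €90 = €3,060, leaving €5,445.
Rural Housing Credit: €204,650 is at or below the €251,400 threshold, so the full €697 applies.
Heating Assistance Credit: €204,650 is below the €207,200 cutoff, so the full €3,275 applies.
Total: €5,445 + €697 + €3,275 = €9,417.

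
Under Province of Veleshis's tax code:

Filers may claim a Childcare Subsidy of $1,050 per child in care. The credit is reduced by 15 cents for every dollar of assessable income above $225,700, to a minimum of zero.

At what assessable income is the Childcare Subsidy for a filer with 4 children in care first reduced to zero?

Full credit = 4 × $1,050 = $4,200.
The credit falls by 15% of each dollar above $225,700, so it reaches zero when the excess is $4,200 / 15% = $28,000: income = $225,700 + $28,000 = $253,700.

$253,700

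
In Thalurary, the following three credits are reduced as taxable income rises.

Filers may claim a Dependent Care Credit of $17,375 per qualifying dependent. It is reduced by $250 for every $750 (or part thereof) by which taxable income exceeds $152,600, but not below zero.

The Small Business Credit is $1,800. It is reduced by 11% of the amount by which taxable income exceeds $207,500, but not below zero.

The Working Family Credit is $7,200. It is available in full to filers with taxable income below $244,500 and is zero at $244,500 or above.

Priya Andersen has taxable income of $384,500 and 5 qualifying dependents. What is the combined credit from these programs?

$9,375

Dependent Care Credit: base = 5 × $17,375 = $86,875. income exceeds $152,600 by $231,900, which is 310 full-or-partial $750 increments; reduction = 310 × $250 = $77,500, leaving $9,375.
Small Business Credit: 11% of the $177,000 excess over $207,500 is $19,470 ≥ base, so the credit is $0.
Working Family Credit: $384,500 meets or exceeds the $244,500 cutoff, so the credit is $0.
Total: $9,375 + $0 + $0 = $9,375.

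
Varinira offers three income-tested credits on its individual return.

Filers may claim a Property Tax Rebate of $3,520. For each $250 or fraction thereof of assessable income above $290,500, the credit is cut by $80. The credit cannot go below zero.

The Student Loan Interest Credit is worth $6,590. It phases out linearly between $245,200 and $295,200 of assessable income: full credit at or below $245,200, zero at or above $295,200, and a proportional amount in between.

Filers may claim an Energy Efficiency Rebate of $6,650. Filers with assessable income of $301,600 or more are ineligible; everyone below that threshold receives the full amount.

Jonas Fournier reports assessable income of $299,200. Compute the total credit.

$7,370

Property Tax Rebate: income exceeds $290,500 by $8,700, which is 35 full-or-partial $250 increments; reduction = 35 × $80 = $2,800, leaving $720.
Student Loan Interest Credit: $299,200 is at or above $295,200, so the credit is $0.
Energy Efficiency Rebate: $299,200 is below the $301,600 cutoff, so the full $6,650 applies.
Total: $720 + $0 + $6,650 = $7,370.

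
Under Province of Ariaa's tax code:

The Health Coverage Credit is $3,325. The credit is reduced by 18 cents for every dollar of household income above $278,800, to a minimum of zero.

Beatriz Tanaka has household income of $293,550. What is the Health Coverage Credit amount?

$670

Health Coverage Credit: 18% of the $14,750 excess over $278,800 is $2,655; credit = $3,325 − $2,655 = $670.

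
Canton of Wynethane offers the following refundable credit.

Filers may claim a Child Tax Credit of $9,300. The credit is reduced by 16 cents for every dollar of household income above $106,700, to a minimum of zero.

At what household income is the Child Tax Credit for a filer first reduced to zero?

$164,825

The credit falls by 16% of each dollar above $106,700, so it reaches zero when the excess is $9,300 / 16% = $58,125: income = $106,700 + $58,125 = $164,825.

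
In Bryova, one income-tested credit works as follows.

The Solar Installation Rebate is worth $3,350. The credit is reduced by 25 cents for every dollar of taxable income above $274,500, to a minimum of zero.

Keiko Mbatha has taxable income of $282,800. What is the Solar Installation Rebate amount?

$1,275

Solar Installation Rebate: 25% of the $8,300 excess over $274,500 is $2,075; credit = $3,350 − $2,075 = $1,275.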